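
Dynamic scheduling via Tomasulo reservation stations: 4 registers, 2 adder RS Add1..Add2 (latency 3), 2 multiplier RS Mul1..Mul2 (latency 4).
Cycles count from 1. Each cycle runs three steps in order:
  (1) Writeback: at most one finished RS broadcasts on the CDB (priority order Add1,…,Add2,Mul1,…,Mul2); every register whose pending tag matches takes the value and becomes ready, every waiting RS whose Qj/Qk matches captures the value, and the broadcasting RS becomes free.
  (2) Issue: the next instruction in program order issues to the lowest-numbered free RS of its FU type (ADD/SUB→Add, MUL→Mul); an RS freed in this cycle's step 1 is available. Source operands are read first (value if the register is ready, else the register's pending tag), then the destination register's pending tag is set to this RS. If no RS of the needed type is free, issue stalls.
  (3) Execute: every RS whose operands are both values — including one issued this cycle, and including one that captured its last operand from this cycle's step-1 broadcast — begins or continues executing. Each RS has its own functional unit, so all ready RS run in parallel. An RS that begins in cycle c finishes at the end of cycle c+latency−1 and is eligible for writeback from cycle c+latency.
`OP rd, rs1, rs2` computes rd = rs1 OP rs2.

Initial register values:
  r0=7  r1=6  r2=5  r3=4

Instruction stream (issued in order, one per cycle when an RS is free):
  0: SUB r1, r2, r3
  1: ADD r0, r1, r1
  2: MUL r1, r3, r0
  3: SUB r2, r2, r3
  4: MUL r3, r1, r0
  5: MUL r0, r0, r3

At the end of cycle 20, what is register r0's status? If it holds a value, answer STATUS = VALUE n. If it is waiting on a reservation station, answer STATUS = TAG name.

STATUS = VALUE 32

c1: issue SUB r1<-Add1 | r0:7,r1:Add1,r2:5,r3:4
c2: issue ADD r0<-Add2 | r0:Add2,r1:Add1,r2:5,r3:4
c3: issue MUL r1<-Mul1 | r0:Add2,r1:Mul1,r2:5,r3:4
c4: CDB Add1=1; issue SUB r2<-Add1 | r0:Add2,r1:Mul1,r2:Add1,r3:4
c5: issue MUL r3<-Mul2 | r0:Add2,r1:Mul1,r2:Add1,r3:Mul2
c6: stall | r0:Add2,r1:Mul1,r2:Add1,r3:Mul2
c7: CDB Add1=1; stall | r0:Add2,r1:Mul1,r2:1,r3:Mul2
c8: CDB Add2=2; stall | r0:2,r1:Mul1,r2:1,r3:Mul2
c9: stall | r0:2,r1:Mul1,r2:1,r3:Mul2
c10: stall | r0:2,r1:Mul1,r2:1,r3:Mul2
c11: stall | r0:2,r1:Mul1,r2:1,r3:Mul2
c12: CDB Mul1=8; issue MUL r0<-Mul1 | r0:Mul1,r1:8,r2:1,r3:Mul2
c13: - | r0:Mul1,r1:8,r2:1,r3:Mul2
c14: - | r0:Mul1,r1:8,r2:1,r3:Mul2
c15: - | r0:Mul1,r1:8,r2:1,r3:Mul2
c16: CDB Mul2=16 | r0:Mul1,r1:8,r2:1,r3:16
c17: - | r0:Mul1,r1:8,r2:1,r3:16
c18: - | r0:Mul1,r1:8,r2:1,r3:16
c19: - | r0:Mul1,r1:8,r2:1,r3:16
c20: CDB Mul1=32 | r0:32,r1:8,r2:1,r3:16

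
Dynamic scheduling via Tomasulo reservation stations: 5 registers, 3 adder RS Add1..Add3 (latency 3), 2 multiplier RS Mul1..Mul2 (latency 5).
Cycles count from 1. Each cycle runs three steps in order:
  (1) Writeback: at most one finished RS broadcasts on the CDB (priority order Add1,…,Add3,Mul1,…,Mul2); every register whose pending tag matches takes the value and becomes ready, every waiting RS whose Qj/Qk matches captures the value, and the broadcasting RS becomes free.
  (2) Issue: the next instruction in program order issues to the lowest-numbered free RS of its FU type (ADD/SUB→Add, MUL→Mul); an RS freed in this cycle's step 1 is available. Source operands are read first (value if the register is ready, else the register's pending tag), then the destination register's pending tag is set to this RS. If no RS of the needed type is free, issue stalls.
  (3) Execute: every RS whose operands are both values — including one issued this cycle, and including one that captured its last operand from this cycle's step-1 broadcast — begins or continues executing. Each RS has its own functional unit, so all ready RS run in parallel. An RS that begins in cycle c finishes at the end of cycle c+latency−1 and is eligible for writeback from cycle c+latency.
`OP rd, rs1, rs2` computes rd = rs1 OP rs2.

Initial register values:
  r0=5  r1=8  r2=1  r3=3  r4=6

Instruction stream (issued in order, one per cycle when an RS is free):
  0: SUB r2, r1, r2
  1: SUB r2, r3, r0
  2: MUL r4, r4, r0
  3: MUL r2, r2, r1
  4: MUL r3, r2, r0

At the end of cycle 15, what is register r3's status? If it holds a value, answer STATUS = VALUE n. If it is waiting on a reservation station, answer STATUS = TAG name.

STATUS = VALUE -80

c1: issue SUB r2<-Add1 | r0:5,r1:8,r2:Add1,r3:3,r4:6
c2: issue SUB r2<-Add2 | r0:5,r1:8,r2:Add2,r3:3,r4:6
c3: issue MUL r4<-Mul1 | r0:5,r1:8,r2:Add2,r3:3,r4:Mul1
c4: CDB Add1=7; issue MUL r2<-Mul2 | r0:5,r1:8,r2:Mul2,r3:3,r4:Mul1
c5: CDB Add2=-2; stall | r0:5,r1:8,r2:Mul2,r3:3,r4:Mul1
c6: stall | r0:5,r1:8,r2:Mul2,r3:3,r4:Mul1
c7: stall | r0:5,r1:8,r2:Mul2,r3:3,r4:Mul1
c8: CDB Mul1=30; issue MUL r3<-Mul1 | r0:5,r1:8,r2:Mul2,r3:Mul1,r4:30
c9: - | r0:5,r1:8,r2:Mul2,r3:Mul1,r4:30
c10: CDB Mul2=-16 | r0:5,r1:8,r2:-16,r3:Mul1,r4:30
c11: - | r0:5,r1:8,r2:-16,r3:Mul1,r4:30
c12: - | r0:5,r1:8,r2:-16,r3:Mul1,r4:30
c13: - | r0:5,r1:8,r2:-16,r3:Mul1,r4:30
c14: - | r0:5,r1:8,r2:-16,r3:Mul1,r4:30
c15: CDB Mul1=-80 | r0:5,r1:8,r2:-16,r3:-80,r4:30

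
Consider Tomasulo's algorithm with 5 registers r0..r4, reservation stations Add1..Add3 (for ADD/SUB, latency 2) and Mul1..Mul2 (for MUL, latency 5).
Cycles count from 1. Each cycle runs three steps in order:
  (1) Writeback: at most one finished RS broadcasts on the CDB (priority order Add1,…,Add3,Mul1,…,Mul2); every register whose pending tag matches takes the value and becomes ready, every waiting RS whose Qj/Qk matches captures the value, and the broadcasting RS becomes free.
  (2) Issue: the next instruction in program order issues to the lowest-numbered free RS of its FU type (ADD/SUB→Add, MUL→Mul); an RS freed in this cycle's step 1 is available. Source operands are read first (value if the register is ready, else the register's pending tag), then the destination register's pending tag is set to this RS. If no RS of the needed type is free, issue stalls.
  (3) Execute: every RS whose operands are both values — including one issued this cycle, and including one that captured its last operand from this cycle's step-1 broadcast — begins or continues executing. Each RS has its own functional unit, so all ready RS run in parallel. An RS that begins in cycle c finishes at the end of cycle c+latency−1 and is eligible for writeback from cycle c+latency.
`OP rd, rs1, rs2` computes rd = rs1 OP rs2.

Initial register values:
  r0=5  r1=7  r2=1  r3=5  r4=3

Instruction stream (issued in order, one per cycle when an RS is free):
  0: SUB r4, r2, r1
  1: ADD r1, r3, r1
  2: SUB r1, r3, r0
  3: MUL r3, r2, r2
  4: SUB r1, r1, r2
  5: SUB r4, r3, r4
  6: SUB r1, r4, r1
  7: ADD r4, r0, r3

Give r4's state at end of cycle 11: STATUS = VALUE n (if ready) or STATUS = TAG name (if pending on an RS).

  c1: issue SUB r4<-Add1  regs: r0:5,r1:7,r2:1,r3:5,r4:Add1
  c2: issue ADD r1<-Add2  regs: r0:5,r1:Add2,r2:1,r3:5,r4:Add1
  c3: CDB Add1=-6; issue SUB r1<-Add1  regs: r0:5,r1:Add1,r2:1,r3:5,r4:-6
  c4: CDB Add2=12; issue MUL r3<-Mul1  regs: r0:5,r1:Add1,r2:1,r3:Mul1,r4:-6
  c5: CDB Add1=0; issue SUB r1<-Add1  regs: r0:5,r1:Add1,r2:1,r3:Mul1,r4:-6
  c6: issue SUB r4<-Add2  regs: r0:5,r1:Add1,r2:1,r3:Mul1,r4:Add2
  c7: CDB Add1=-1; issue SUB r1<-Add1  regs: r0:5,r1:Add1,r2:1,r3:Mul1,r4:Add2
  c8: issue ADD r4<-Add3  regs: r0:5,r1:Add1,r2:1,r3:Mul1,r4:Add3
  c9: CDB Mul1=1  regs: r0:5,r1:Add1,r2:1,r3:1,r4:Add3
  c10: -  regs: r0:5,r1:Add1,r2:1,r3:1,r4:Add3
  c11: CDB Add2=7  regs: r0:5,r1:Add1,r2:1,r3:1,r4:Add3

STATUS = TAG Add3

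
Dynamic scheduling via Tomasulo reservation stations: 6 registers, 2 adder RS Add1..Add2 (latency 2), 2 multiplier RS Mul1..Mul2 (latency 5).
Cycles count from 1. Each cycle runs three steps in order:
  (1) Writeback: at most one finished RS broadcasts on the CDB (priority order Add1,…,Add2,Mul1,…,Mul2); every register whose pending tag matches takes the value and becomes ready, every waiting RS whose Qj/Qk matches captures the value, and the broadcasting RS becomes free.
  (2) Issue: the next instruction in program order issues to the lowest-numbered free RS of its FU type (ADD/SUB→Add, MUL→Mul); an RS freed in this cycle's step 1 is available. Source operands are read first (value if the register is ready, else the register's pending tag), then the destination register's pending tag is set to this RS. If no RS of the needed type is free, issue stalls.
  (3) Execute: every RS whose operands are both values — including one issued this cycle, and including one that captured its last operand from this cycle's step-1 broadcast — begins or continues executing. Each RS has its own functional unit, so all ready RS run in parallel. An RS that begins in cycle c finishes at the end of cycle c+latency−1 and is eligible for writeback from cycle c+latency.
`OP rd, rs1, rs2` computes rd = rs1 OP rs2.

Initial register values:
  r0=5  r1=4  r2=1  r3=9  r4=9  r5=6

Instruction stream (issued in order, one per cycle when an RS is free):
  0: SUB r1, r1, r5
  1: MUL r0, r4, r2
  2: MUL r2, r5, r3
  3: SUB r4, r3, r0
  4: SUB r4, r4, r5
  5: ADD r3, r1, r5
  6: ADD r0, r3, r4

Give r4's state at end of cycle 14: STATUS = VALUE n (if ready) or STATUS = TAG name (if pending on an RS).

cycle 1: issue SUB r1<-Add1 // r0:5,r1:Add1,r2:1,r3:9,r4:9,r5:6
cycle 2: issue MUL r0<-Mul1 // r0:Mul1,r1:Add1,r2:1,r3:9,r4:9,r5:6
cycle 3: CDB Add1=-2; issue MUL r2<-Mul2 // r0:Mul1,r1:-2,r2:Mul2,r3:9,r4:9,r5:6
cycle 4: issue SUB r4<-Add1 // r0:Mul1,r1:-2,r2:Mul2,r3:9,r4:Add1,r5:6
cycle 5: issue SUB r4<-Add2 // r0:Mul1,r1:-2,r2:Mul2,r3:9,r4:Add2,r5:6
cycle 6: stall // r0:Mul1,r1:-2,r2:Mul2,r3:9,r4:Add2,r5:6
cycle 7: CDB Mul1=9; stall // r0:9,r1:-2,r2:Mul2,r3:9,r4:Add2,r5:6
cycle 8: CDB Mul2=54; stall // r0:9,r1:-2,r2:54,r3:9,r4:Add2,r5:6
cycle 9: CDB Add1=0; issue ADD r3<-Add1 // r0:9,r1:-2,r2:54,r3:Add1,r4:Add2,r5:6
cycle 10: stall // r0:9,r1:-2,r2:54,r3:Add1,r4:Add2,r5:6
cycle 11: CDB Add1=4; issue ADD r0<-Add1 // r0:Add1,r1:-2,r2:54,r3:4,r4:Add2,r5:6
cycle 12: CDB Add2=-6 // r0:Add1,r1:-2,r2:54,r3:4,r4:-6,r5:6
cycle 13: - // r0:Add1,r1:-2,r2:54,r3:4,r4:-6,r5:6
cycle 14: CDB Add1=-2 // r0:-2,r1:-2,r2:54,r3:4,r4:-6,r5:6

STATUS = VALUE -6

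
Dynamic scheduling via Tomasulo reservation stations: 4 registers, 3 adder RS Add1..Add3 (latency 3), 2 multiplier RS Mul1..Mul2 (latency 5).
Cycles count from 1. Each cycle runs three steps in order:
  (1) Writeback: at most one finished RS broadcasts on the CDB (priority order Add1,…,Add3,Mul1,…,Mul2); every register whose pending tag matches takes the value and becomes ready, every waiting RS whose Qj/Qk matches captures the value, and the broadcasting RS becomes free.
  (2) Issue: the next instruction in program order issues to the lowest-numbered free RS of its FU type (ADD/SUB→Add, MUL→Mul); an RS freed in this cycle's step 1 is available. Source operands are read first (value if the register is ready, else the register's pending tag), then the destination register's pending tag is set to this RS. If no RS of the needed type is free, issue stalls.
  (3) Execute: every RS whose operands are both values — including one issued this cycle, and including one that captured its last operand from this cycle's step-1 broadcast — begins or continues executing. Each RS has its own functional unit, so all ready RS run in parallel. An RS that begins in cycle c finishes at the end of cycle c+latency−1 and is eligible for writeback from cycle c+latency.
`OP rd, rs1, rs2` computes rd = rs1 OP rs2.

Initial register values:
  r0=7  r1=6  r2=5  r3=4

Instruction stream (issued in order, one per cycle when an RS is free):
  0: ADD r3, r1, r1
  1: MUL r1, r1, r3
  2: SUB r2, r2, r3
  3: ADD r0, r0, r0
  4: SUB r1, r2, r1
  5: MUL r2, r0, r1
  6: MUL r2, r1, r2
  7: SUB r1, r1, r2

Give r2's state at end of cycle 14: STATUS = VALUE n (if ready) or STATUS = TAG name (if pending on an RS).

c1: issue ADD r3<-Add1 | r0:7,r1:6,r2:5,r3:Add1
c2: issue MUL r1<-Mul1 | r0:7,r1:Mul1,r2:5,r3:Add1
c3: issue SUB r2<-Add2 | r0:7,r1:Mul1,r2:Add2,r3:Add1
c4: CDB Add1=12; issue ADD r0<-Add1 | r0:Add1,r1:Mul1,r2:Add2,r3:12
c5: issue SUB r1<-Add3 | r0:Add1,r1:Add3,r2:Add2,r3:12
c6: issue MUL r2<-Mul2 | r0:Add1,r1:Add3,r2:Mul2,r3:12
c7: CDB Add1=14; stall | r0:14,r1:Add3,r2:Mul2,r3:12
c8: CDB Add2=-7; stall | r0:14,r1:Add3,r2:Mul2,r3:12
c9: CDB Mul1=72; issue MUL r2<-Mul1 | r0:14,r1:Add3,r2:Mul1,r3:12
c10: issue SUB r1<-Add1 | r0:14,r1:Add1,r2:Mul1,r3:12
c11: - | r0:14,r1:Add1,r2:Mul1,r3:12
c12: CDB Add3=-79 | r0:14,r1:Add1,r2:Mul1,r3:12
c13: - | r0:14,r1:Add1,r2:Mul1,r3:12
c14: - | r0:14,r1:Add1,r2:Mul1,r3:12

STATUS = TAG Mul1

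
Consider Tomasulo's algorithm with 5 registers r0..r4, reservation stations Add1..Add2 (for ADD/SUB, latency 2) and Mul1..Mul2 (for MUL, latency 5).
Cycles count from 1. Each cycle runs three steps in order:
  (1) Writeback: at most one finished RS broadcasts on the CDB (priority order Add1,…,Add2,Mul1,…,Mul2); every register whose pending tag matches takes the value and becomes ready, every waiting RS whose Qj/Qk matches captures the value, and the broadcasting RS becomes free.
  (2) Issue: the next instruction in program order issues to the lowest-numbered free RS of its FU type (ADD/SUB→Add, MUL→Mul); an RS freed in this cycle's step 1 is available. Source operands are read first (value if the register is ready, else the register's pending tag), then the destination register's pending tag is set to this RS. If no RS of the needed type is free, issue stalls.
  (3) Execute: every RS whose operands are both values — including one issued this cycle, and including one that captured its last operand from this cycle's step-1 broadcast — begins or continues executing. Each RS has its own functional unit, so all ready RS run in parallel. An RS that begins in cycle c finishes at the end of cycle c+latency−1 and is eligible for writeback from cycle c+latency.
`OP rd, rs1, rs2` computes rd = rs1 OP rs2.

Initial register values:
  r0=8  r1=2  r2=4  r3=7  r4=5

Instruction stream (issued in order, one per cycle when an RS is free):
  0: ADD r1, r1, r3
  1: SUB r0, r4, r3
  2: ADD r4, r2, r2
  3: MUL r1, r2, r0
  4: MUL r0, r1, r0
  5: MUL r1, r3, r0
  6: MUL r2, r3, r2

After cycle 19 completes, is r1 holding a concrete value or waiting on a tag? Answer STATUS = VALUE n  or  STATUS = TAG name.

  c1: issue ADD r1<-Add1  regs: r0:8,r1:Add1,r2:4,r3:7,r4:5
  c2: issue SUB r0<-Add2  regs: r0:Add2,r1:Add1,r2:4,r3:7,r4:5
  c3: CDB Add1=9; issue ADD r4<-Add1  regs: r0:Add2,r1:9,r2:4,r3:7,r4:Add1
  c4: CDB Add2=-2; issue MUL r1<-Mul1  regs: r0:-2,r1:Mul1,r2:4,r3:7,r4:Add1
  c5: CDB Add1=8; issue MUL r0<-Mul2  regs: r0:Mul2,r1:Mul1,r2:4,r3:7,r4:8
  c6: stall  regs: r0:Mul2,r1:Mul1,r2:4,r3:7,r4:8
  c7: stall  regs: r0:Mul2,r1:Mul1,r2:4,r3:7,r4:8
  c8: stall  regs: r0:Mul2,r1:Mul1,r2:4,r3:7,r4:8
  c9: CDB Mul1=-8; issue MUL r1<-Mul1  regs: r0:Mul2,r1:Mul1,r2:4,r3:7,r4:8
  c10: stall  regs: r0:Mul2,r1:Mul1,r2:4,r3:7,r4:8
  c11: stall  regs: r0:Mul2,r1:Mul1,r2:4,r3:7,r4:8
  c12: stall  regs: r0:Mul2,r1:Mul1,r2:4,r3:7,r4:8
  c13: stall  regs: r0:Mul2,r1:Mul1,r2:4,r3:7,r4:8
  c14: CDB Mul2=16; issue MUL r2<-Mul2  regs: r0:16,r1:Mul1,r2:Mul2,r3:7,r4:8
  c15: -  regs: r0:16,r1:Mul1,r2:Mul2,r3:7,r4:8
  c16: -  regs: r0:16,r1:Mul1,r2:Mul2,r3:7,r4:8
  c17: -  regs: r0:16,r1:Mul1,r2:Mul2,r3:7,r4:8
  c18: -  regs: r0:16,r1:Mul1,r2:Mul2,r3:7,r4:8
  c19: CDB Mul1=112  regs: r0:16,r1:112,r2:Mul2,r3:7,r4:8

STATUS = VALUE 112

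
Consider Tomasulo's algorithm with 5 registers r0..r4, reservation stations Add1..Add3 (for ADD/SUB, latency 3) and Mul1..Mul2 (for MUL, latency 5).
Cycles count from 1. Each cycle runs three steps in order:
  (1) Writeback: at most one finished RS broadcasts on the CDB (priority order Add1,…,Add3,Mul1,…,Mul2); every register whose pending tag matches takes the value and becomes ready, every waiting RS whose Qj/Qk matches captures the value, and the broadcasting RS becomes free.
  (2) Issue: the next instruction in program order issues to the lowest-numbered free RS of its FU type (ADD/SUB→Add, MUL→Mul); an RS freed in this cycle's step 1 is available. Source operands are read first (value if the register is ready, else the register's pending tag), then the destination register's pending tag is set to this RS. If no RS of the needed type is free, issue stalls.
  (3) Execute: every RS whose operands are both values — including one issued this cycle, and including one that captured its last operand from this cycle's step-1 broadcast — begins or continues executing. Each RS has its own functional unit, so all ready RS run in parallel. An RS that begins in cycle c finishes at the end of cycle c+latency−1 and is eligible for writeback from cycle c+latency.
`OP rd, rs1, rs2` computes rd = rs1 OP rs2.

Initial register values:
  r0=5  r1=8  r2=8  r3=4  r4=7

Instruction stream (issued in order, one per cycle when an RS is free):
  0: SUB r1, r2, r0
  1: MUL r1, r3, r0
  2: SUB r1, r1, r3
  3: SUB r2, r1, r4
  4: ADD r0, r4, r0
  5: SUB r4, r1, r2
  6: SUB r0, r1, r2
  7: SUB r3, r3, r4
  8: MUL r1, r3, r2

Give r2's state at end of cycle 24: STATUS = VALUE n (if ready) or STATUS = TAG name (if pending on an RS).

c1: issue SUB r1<-Add1 | r0:5,r1:Add1,r2:8,r3:4,r4:7
c2: issue MUL r1<-Mul1 | r0:5,r1:Mul1,r2:8,r3:4,r4:7
c3: issue SUB r1<-Add2 | r0:5,r1:Add2,r2:8,r3:4,r4:7
c4: CDB Add1=3; issue SUB r2<-Add1 | r0:5,r1:Add2,r2:Add1,r3:4,r4:7
c5: issue ADD r0<-Add3 | r0:Add3,r1:Add2,r2:Add1,r3:4,r4:7
c6: stall | r0:Add3,r1:Add2,r2:Add1,r3:4,r4:7
c7: CDB Mul1=20; stall | r0:Add3,r1:Add2,r2:Add1,r3:4,r4:7
c8: CDB Add3=12; issue SUB r4<-Add3 | r0:12,r1:Add2,r2:Add1,r3:4,r4:Add3
c9: stall | r0:12,r1:Add2,r2:Add1,r3:4,r4:Add3
c10: CDB Add2=16; issue SUB r0<-Add2 | r0:Add2,r1:16,r2:Add1,r3:4,r4:Add3
c11: stall | r0:Add2,r1:16,r2:Add1,r3:4,r4:Add3
c12: stall | r0:Add2,r1:16,r2:Add1,r3:4,r4:Add3
c13: CDB Add1=9; issue SUB r3<-Add1 | r0:Add2,r1:16,r2:9,r3:Add1,r4:Add3
c14: issue MUL r1<-Mul1 | r0:Add2,r1:Mul1,r2:9,r3:Add1,r4:Add3
c15: - | r0:Add2,r1:Mul1,r2:9,r3:Add1,r4:Add3
c16: CDB Add2=7 | r0:7,r1:Mul1,r2:9,r3:Add1,r4:Add3
c17: CDB Add3=7 | r0:7,r1:Mul1,r2:9,r3:Add1,r4:7
c18: - | r0:7,r1:Mul1,r2:9,r3:Add1,r4:7
c19: - | r0:7,r1:Mul1,r2:9,r3:Add1,r4:7
c20: CDB Add1=-3 | r0:7,r1:Mul1,r2:9,r3:-3,r4:7
c21: - | r0:7,r1:Mul1,r2:9,r3:-3,r4:7
c22: - | r0:7,r1:Mul1,r2:9,r3:-3,r4:7
c23: - | r0:7,r1:Mul1,r2:9,r3:-3,r4:7
c24: - | r0:7,r1:Mul1,r2:9,r3:-3,r4:7

STATUS = VALUE 9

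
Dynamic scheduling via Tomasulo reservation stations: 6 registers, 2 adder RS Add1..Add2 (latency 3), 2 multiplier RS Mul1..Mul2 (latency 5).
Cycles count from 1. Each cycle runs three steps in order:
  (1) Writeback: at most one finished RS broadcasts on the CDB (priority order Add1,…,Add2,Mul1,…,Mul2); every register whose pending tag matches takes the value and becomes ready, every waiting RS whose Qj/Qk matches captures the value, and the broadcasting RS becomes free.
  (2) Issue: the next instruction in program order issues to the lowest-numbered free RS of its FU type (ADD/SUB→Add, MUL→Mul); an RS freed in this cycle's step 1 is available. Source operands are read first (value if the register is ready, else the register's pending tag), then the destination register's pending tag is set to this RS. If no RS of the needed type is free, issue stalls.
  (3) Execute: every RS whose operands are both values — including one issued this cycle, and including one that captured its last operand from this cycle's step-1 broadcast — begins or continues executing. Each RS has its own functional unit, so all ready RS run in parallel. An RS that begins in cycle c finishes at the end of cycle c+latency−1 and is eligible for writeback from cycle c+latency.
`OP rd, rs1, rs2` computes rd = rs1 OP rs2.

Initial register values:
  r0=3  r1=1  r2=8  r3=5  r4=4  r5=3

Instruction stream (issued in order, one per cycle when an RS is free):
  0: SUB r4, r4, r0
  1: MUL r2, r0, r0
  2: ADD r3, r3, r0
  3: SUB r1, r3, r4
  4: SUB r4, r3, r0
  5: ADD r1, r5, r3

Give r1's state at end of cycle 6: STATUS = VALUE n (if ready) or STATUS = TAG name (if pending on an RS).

c1: issue SUB r4<-Add1 | r0:3,r1:1,r2:8,r3:5,r4:Add1,r5:3
c2: issue MUL r2<-Mul1 | r0:3,r1:1,r2:Mul1,r3:5,r4:Add1,r5:3
c3: issue ADD r3<-Add2 | r0:3,r1:1,r2:Mul1,r3:Add2,r4:Add1,r5:3
c4: CDB Add1=1; issue SUB r1<-Add1 | r0:3,r1:Add1,r2:Mul1,r3:Add2,r4:1,r5:3
c5: stall | r0:3,r1:Add1,r2:Mul1,r3:Add2,r4:1,r5:3
c6: CDB Add2=8; issue SUB r4<-Add2 | r0:3,r1:Add1,r2:Mul1,r3:8,r4:Add2,r5:3

STATUS = TAG Add1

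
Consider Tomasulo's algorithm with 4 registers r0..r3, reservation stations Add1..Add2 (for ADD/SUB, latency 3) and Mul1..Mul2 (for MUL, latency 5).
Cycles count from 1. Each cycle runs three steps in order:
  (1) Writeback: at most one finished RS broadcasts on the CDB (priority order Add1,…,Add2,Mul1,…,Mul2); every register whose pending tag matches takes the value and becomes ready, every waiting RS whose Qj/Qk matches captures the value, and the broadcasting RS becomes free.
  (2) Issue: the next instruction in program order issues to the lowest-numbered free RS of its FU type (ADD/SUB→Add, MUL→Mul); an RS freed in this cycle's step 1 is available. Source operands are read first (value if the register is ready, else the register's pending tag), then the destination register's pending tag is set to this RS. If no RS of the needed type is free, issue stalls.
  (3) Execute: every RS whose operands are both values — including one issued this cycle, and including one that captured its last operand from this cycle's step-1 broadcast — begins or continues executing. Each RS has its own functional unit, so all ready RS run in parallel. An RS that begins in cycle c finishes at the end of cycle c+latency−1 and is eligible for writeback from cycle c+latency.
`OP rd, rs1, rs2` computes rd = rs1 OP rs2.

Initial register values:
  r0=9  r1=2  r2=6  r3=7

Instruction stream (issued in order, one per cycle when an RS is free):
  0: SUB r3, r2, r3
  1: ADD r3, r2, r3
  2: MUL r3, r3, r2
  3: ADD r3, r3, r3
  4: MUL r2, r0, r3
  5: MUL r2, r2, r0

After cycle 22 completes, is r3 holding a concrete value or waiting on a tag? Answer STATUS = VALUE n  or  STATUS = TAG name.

c1: issue SUB r3<-Add1 | r0:9,r1:2,r2:6,r3:Add1
c2: issue ADD r3<-Add2 | r0:9,r1:2,r2:6,r3:Add2
c3: issue MUL r3<-Mul1 | r0:9,r1:2,r2:6,r3:Mul1
c4: CDB Add1=-1; issue ADD r3<-Add1 | r0:9,r1:2,r2:6,r3:Add1
c5: issue MUL r2<-Mul2 | r0:9,r1:2,r2:Mul2,r3:Add1
c6: stall | r0:9,r1:2,r2:Mul2,r3:Add1
c7: CDB Add2=5; stall | r0:9,r1:2,r2:Mul2,r3:Add1
c8: stall | r0:9,r1:2,r2:Mul2,r3:Add1
c9: stall | r0:9,r1:2,r2:Mul2,r3:Add1
c10: stall | r0:9,r1:2,r2:Mul2,r3:Add1
c11: stall | r0:9,r1:2,r2:Mul2,r3:Add1
c12: CDB Mul1=30; issue MUL r2<-Mul1 | r0:9,r1:2,r2:Mul1,r3:Add1
c13: - | r0:9,r1:2,r2:Mul1,r3:Add1
c14: - | r0:9,r1:2,r2:Mul1,r3:Add1
c15: CDB Add1=60 | r0:9,r1:2,r2:Mul1,r3:60
c16: - | r0:9,r1:2,r2:Mul1,r3:60
c17: - | r0:9,r1:2,r2:Mul1,r3:60
c18: - | r0:9,r1:2,r2:Mul1,r3:60
c19: - | r0:9,r1:2,r2:Mul1,r3:60
c20: CDB Mul2=540 | r0:9,r1:2,r2:Mul1,r3:60
c21: - | r0:9,r1:2,r2:Mul1,r3:60
c22: - | r0:9,r1:2,r2:Mul1,r3:60

STATUS = VALUE 60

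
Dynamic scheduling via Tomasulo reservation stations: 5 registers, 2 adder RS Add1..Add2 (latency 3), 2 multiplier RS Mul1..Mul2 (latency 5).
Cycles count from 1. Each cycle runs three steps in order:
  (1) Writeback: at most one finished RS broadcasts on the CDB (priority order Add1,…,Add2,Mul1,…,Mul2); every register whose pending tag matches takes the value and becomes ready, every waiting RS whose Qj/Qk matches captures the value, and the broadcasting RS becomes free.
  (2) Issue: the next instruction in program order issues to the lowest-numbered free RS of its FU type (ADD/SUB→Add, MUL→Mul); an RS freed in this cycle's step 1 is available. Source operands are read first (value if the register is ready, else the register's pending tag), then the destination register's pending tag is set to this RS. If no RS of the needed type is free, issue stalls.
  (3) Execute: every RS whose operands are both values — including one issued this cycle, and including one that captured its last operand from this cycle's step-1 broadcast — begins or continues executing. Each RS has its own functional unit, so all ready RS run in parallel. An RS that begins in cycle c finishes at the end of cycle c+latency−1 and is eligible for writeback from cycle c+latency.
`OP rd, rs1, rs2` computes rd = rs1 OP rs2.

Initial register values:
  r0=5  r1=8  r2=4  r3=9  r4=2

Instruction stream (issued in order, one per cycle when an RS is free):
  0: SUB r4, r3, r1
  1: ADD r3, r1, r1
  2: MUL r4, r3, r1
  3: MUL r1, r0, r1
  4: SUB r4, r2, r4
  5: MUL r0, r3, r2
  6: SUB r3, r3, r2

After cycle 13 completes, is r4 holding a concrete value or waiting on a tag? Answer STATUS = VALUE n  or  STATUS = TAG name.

c1: issue SUB r4<-Add1 | r0:5,r1:8,r2:4,r3:9,r4:Add1
c2: issue ADD r3<-Add2 | r0:5,r1:8,r2:4,r3:Add2,r4:Add1
c3: issue MUL r4<-Mul1 | r0:5,r1:8,r2:4,r3:Add2,r4:Mul1
c4: CDB Add1=1; issue MUL r1<-Mul2 | r0:5,r1:Mul2,r2:4,r3:Add2,r4:Mul1
c5: CDB Add2=16; issue SUB r4<-Add1 | r0:5,r1:Mul2,r2:4,r3:16,r4:Add1
c6: stall | r0:5,r1:Mul2,r2:4,r3:16,r4:Add1
c7: stall | r0:5,r1:Mul2,r2:4,r3:16,r4:Add1
c8: stall | r0:5,r1:Mul2,r2:4,r3:16,r4:Add1
c9: CDB Mul2=40; issue MUL r0<-Mul2 | r0:Mul2,r1:40,r2:4,r3:16,r4:Add1
c10: CDB Mul1=128; issue SUB r3<-Add2 | r0:Mul2,r1:40,r2:4,r3:Add2,r4:Add1
c11: - | r0:Mul2,r1:40,r2:4,r3:Add2,r4:Add1
c12: - | r0:Mul2,r1:40,r2:4,r3:Add2,r4:Add1
c13: CDB Add1=-124 | r0:Mul2,r1:40,r2:4,r3:Add2,r4:-124

STATUS = VALUE -124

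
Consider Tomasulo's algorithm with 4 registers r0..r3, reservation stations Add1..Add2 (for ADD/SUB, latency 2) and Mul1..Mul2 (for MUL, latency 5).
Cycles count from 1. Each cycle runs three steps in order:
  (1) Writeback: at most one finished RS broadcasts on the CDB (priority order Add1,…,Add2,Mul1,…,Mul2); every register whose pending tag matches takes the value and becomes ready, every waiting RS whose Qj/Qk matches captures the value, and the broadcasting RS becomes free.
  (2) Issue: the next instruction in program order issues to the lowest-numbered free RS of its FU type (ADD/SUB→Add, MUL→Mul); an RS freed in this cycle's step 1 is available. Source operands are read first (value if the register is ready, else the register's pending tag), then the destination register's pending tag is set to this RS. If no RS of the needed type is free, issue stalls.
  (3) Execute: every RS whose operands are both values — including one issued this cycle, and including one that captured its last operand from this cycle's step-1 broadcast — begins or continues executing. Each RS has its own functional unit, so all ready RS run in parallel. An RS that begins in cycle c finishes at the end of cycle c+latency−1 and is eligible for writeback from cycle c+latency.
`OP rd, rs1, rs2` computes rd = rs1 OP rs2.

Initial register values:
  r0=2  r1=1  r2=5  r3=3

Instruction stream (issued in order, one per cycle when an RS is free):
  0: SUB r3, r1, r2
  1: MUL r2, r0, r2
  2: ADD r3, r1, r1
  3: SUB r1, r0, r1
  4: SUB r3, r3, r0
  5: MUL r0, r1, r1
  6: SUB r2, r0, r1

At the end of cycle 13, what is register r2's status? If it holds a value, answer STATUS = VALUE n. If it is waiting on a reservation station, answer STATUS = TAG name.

STATUS = VALUE 0

  c1: issue SUB r3<-Add1  regs: r0:2,r1:1,r2:5,r3:Add1
  c2: issue MUL r2<-Mul1  regs: r0:2,r1:1,r2:Mul1,r3:Add1
  c3: CDB Add1=-4; issue ADD r3<-Add1  regs: r0:2,r1:1,r2:Mul1,r3:Add1
  c4: issue SUB r1<-Add2  regs: r0:2,r1:Add2,r2:Mul1,r3:Add1
  c5: CDB Add1=2; issue SUB r3<-Add1  regs: r0:2,r1:Add2,r2:Mul1,r3:Add1
  c6: CDB Add2=1; issue MUL r0<-Mul2  regs: r0:Mul2,r1:1,r2:Mul1,r3:Add1
  c7: CDB Add1=0; issue SUB r2<-Add1  regs: r0:Mul2,r1:1,r2:Add1,r3:0
  c8: CDB Mul1=10  regs: r0:Mul2,r1:1,r2:Add1,r3:0
  c9: -  regs: r0:Mul2,r1:1,r2:Add1,r3:0
  c10: -  regs: r0:Mul2,r1:1,r2:Add1,r3:0
  c11: CDB Mul2=1  regs: r0:1,r1:1,r2:Add1,r3:0
  c12: -  regs: r0:1,r1:1,r2:Add1,r3:0
  c13: CDB Add1=0  regs: r0:1,r1:1,r2:0,r3:0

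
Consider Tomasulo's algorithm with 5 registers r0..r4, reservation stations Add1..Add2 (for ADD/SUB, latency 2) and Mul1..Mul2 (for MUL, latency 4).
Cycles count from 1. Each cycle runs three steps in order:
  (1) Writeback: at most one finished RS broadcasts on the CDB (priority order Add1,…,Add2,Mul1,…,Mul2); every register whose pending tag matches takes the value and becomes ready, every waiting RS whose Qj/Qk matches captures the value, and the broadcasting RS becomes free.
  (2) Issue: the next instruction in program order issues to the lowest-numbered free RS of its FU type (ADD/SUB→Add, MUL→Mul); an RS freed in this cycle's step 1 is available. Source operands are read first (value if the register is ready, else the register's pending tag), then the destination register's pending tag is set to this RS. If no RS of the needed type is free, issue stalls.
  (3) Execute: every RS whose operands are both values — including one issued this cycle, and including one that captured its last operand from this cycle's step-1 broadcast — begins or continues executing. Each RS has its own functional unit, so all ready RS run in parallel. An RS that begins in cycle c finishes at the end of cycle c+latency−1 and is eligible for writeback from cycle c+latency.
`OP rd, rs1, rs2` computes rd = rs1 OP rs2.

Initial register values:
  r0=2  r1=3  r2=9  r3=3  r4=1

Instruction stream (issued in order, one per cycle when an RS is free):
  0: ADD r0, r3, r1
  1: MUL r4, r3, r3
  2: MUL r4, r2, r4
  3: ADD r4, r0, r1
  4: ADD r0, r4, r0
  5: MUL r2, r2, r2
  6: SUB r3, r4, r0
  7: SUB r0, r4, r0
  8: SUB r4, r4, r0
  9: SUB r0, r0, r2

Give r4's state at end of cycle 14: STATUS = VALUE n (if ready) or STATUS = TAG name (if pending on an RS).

cycle 1: issue ADD r0<-Add1 // r0:Add1,r1:3,r2:9,r3:3,r4:1
cycle 2: issue MUL r4<-Mul1 // r0:Add1,r1:3,r2:9,r3:3,r4:Mul1
cycle 3: CDB Add1=6; issue MUL r4<-Mul2 // r0:6,r1:3,r2:9,r3:3,r4:Mul2
cycle 4: issue ADD r4<-Add1 // r0:6,r1:3,r2:9,r3:3,r4:Add1
cycle 5: issue ADD r0<-Add2 // r0:Add2,r1:3,r2:9,r3:3,r4:Add1
cycle 6: CDB Add1=9; stall // r0:Add2,r1:3,r2:9,r3:3,r4:9
cycle 7: CDB Mul1=9; issue MUL r2<-Mul1 // r0:Add2,r1:3,r2:Mul1,r3:3,r4:9
cycle 8: CDB Add2=15; issue SUB r3<-Add1 // r0:15,r1:3,r2:Mul1,r3:Add1,r4:9
cycle 9: issue SUB r0<-Add2 // r0:Add2,r1:3,r2:Mul1,r3:Add1,r4:9
cycle 10: CDB Add1=-6; issue SUB r4<-Add1 // r0:Add2,r1:3,r2:Mul1,r3:-6,r4:Add1
cycle 11: CDB Add2=-6; issue SUB r0<-Add2 // r0:Add2,r1:3,r2:Mul1,r3:-6,r4:Add1
cycle 12: CDB Mul1=81 // r0:Add2,r1:3,r2:81,r3:-6,r4:Add1
cycle 13: CDB Add1=15 // r0:Add2,r1:3,r2:81,r3:-6,r4:15
cycle 14: CDB Add2=-87 // r0:-87,r1:3,r2:81,r3:-6,r4:15

STATUS = VALUE 15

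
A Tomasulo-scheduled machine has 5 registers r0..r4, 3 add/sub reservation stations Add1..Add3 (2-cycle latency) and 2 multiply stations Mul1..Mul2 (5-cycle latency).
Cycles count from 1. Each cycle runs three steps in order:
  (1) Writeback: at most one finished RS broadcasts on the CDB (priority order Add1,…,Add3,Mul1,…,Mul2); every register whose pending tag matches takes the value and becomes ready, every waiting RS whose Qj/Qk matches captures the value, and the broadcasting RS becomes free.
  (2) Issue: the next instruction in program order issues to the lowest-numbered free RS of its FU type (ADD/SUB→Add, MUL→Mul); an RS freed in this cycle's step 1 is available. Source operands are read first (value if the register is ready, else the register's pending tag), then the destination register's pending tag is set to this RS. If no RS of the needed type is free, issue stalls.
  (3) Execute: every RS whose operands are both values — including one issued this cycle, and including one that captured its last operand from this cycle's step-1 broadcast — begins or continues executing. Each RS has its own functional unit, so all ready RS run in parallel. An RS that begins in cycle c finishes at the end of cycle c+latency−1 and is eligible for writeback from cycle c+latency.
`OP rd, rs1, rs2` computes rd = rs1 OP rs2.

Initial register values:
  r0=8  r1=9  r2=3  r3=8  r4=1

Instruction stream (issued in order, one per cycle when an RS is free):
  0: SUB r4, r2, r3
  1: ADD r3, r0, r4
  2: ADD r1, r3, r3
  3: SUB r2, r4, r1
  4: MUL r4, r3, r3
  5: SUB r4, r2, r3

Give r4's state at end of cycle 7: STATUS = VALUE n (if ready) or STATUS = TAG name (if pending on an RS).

cycle 1: issue SUB r4<-Add1 // r0:8,r1:9,r2:3,r3:8,r4:Add1
cycle 2: issue ADD r3<-Add2 // r0:8,r1:9,r2:3,r3:Add2,r4:Add1
cycle 3: CDB Add1=-5; issue ADD r1<-Add1 // r0:8,r1:Add1,r2:3,r3:Add2,r4:-5
cycle 4: issue SUB r2<-Add3 // r0:8,r1:Add1,r2:Add3,r3:Add2,r4:-5
cycle 5: CDB Add2=3; issue MUL r4<-Mul1 // r0:8,r1:Add1,r2:Add3,r3:3,r4:Mul1
cycle 6: issue SUB r4<-Add2 // r0:8,r1:Add1,r2:Add3,r3:3,r4:Add2
cycle 7: CDB Add1=6 // r0:8,r1:6,r2:Add3,r3:3,r4:Add2

STATUS = TAG Add2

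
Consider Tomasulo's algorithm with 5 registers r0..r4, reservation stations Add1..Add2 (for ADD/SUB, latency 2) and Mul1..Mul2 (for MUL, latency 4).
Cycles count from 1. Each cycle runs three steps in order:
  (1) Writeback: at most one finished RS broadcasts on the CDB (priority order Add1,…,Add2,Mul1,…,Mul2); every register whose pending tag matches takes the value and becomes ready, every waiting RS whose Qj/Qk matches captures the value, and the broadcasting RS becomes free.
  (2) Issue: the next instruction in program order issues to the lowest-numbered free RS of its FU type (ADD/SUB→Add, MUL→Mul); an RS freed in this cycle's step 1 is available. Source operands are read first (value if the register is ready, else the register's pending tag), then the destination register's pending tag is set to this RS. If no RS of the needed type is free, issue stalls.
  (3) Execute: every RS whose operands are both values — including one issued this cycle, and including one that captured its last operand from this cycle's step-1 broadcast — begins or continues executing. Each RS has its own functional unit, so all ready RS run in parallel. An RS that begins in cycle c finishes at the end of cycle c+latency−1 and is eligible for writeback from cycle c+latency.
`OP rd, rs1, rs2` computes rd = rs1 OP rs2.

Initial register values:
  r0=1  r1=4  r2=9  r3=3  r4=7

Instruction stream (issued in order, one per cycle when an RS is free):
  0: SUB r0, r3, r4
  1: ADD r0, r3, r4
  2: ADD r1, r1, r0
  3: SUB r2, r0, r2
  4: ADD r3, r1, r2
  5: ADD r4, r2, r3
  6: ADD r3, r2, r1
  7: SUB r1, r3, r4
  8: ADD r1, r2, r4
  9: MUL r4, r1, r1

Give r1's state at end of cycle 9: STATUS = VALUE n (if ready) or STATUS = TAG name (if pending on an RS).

STATUS = VALUE 14

c1: issue SUB r0<-Add1 | r0:Add1,r1:4,r2:9,r3:3,r4:7
c2: issue ADD r0<-Add2 | r0:Add2,r1:4,r2:9,r3:3,r4:7
c3: CDB Add1=-4; issue ADD r1<-Add1 | r0:Add2,r1:Add1,r2:9,r3:3,r4:7
c4: CDB Add2=10; issue SUB r2<-Add2 | r0:10,r1:Add1,r2:Add2,r3:3,r4:7
c5: stall | r0:10,r1:Add1,r2:Add2,r3:3,r4:7
c6: CDB Add1=14; issue ADD r3<-Add1 | r0:10,r1:14,r2:Add2,r3:Add1,r4:7
c7: CDB Add2=1; issue ADD r4<-Add2 | r0:10,r1:14,r2:1,r3:Add1,r4:Add2
c8: stall | r0:10,r1:14,r2:1,r3:Add1,r4:Add2
c9: CDB Add1=15; issue ADD r3<-Add1 | r0:10,r1:14,r2:1,r3:Add1,r4:Add2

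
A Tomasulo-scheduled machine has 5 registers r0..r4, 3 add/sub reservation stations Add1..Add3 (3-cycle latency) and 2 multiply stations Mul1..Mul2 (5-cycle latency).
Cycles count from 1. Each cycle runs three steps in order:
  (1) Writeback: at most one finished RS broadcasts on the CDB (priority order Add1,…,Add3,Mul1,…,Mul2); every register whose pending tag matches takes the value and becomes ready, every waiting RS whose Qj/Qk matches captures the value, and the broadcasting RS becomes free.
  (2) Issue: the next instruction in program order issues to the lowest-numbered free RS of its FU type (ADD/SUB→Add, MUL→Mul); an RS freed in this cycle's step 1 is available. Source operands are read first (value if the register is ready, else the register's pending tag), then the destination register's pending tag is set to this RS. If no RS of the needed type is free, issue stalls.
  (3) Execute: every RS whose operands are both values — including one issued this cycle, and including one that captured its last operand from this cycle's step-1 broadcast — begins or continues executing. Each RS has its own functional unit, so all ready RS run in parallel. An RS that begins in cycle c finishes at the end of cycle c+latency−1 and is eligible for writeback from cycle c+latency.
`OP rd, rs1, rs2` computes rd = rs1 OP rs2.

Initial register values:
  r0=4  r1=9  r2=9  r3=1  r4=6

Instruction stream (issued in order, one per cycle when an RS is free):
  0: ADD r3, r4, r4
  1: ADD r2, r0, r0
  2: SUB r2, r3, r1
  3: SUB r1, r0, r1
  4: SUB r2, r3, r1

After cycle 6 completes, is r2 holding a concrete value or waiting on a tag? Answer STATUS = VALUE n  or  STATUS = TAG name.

STATUS = TAG Add2

cycle 1: issue ADD r3<-Add1 // r0:4,r1:9,r2:9,r3:Add1,r4:6
cycle 2: issue ADD r2<-Add2 // r0:4,r1:9,r2:Add2,r3:Add1,r4:6
cycle 3: issue SUB r2<-Add3 // r0:4,r1:9,r2:Add3,r3:Add1,r4:6
cycle 4: CDB Add1=12; issue SUB r1<-Add1 // r0:4,r1:Add1,r2:Add3,r3:12,r4:6
cycle 5: CDB Add2=8; issue SUB r2<-Add2 // r0:4,r1:Add1,r2:Add2,r3:12,r4:6
cycle 6: - // r0:4,r1:Add1,r2:Add2,r3:12,r4:6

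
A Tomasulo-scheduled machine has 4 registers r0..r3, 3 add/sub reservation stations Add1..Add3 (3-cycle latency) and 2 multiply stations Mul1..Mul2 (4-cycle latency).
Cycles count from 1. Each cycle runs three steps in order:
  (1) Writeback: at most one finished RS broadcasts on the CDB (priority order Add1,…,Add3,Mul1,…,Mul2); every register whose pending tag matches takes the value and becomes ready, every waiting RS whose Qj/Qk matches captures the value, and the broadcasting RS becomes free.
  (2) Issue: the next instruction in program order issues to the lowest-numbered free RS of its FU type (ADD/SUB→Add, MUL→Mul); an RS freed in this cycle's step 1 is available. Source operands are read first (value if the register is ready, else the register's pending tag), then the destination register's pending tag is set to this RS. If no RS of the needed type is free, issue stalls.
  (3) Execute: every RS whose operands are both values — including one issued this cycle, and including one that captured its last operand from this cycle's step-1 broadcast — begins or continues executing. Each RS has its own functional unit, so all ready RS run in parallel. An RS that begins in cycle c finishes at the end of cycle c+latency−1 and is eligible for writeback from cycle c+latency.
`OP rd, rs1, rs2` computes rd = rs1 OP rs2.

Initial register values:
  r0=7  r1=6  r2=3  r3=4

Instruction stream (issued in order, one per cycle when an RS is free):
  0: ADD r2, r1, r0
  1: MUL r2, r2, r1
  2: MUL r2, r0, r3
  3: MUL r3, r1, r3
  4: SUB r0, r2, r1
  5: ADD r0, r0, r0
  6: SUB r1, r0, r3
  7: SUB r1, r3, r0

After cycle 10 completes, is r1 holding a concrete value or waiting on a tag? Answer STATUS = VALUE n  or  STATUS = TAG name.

STATUS = TAG Add3

c1: issue ADD r2<-Add1 | r0:7,r1:6,r2:Add1,r3:4
c2: issue MUL r2<-Mul1 | r0:7,r1:6,r2:Mul1,r3:4
c3: issue MUL r2<-Mul2 | r0:7,r1:6,r2:Mul2,r3:4
c4: CDB Add1=13; stall | r0:7,r1:6,r2:Mul2,r3:4
c5: stall | r0:7,r1:6,r2:Mul2,r3:4
c6: stall | r0:7,r1:6,r2:Mul2,r3:4
c7: CDB Mul2=28; issue MUL r3<-Mul2 | r0:7,r1:6,r2:28,r3:Mul2
c8: CDB Mul1=78; issue SUB r0<-Add1 | r0:Add1,r1:6,r2:28,r3:Mul2
c9: issue ADD r0<-Add2 | r0:Add2,r1:6,r2:28,r3:Mul2
c10: issue SUB r1<-Add3 | r0:Add2,r1:Add3,r2:28,r3:Mul2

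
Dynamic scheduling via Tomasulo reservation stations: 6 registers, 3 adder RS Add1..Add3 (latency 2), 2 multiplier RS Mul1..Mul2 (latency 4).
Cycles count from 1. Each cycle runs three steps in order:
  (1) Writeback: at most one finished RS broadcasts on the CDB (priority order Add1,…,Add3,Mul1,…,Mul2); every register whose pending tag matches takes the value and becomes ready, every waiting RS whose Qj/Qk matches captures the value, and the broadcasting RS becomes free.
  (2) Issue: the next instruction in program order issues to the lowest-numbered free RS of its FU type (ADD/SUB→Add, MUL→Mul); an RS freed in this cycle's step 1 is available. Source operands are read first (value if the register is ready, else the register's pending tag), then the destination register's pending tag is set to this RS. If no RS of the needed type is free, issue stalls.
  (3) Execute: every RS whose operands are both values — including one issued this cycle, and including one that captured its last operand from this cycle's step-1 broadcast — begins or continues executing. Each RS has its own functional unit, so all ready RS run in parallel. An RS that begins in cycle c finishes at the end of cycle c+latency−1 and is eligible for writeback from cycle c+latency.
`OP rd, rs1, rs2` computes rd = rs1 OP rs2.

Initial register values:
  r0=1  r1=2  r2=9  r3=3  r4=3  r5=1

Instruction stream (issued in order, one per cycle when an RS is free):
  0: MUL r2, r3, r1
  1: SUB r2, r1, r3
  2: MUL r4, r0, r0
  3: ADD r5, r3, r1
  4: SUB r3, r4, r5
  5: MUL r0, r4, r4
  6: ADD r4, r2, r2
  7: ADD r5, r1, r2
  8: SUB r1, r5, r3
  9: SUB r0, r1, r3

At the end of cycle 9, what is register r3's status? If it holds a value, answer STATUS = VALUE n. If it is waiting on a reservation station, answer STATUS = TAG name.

STATUS = TAG Add2

c1: issue MUL r2<-Mul1 | r0:1,r1:2,r2:Mul1,r3:3,r4:3,r5:1
c2: issue SUB r2<-Add1 | r0:1,r1:2,r2:Add1,r3:3,r4:3,r5:1
c3: issue MUL r4<-Mul2 | r0:1,r1:2,r2:Add1,r3:3,r4:Mul2,r5:1
c4: CDB Add1=-1; issue ADD r5<-Add1 | r0:1,r1:2,r2:-1,r3:3,r4:Mul2,r5:Add1
c5: CDB Mul1=6; issue SUB r3<-Add2 | r0:1,r1:2,r2:-1,r3:Add2,r4:Mul2,r5:Add1
c6: CDB Add1=5; issue MUL r0<-Mul1 | r0:Mul1,r1:2,r2:-1,r3:Add2,r4:Mul2,r5:5
c7: CDB Mul2=1; issue ADD r4<-Add1 | r0:Mul1,r1:2,r2:-1,r3:Add2,r4:Add1,r5:5
c8: issue ADD r5<-Add3 | r0:Mul1,r1:2,r2:-1,r3:Add2,r4:Add1,r5:Add3
c9: CDB Add1=-2; issue SUB r1<-Add1 | r0:Mul1,r1:Add1,r2:-1,r3:Add2,r4:-2,r5:Add3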